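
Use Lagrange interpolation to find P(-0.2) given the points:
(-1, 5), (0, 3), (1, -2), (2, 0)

Lagrange interpolation formula:
P(x) = Σ yᵢ × Lᵢ(x)
where Lᵢ(x) = Π_{j≠i} (x - xⱼ)/(xᵢ - xⱼ)

L_0(-0.2) = (-0.2 - 0)/(-1 - 0) × (-0.2 - 1)/(-1 - 1) × (-0.2 - 2)/(-1 - 2) = 0.088000
L_1(-0.2) = (-0.2 - (-1))/(0 - (-1)) × (-0.2 - 1)/(0 - 1) × (-0.2 - 2)/(0 - 2) = 1.056000
L_2(-0.2) = (-0.2 - (-1))/(1 - (-1)) × (-0.2 - 0)/(1 - 0) × (-0.2 - 2)/(1 - 2) = -0.176000
L_3(-0.2) = (-0.2 - (-1))/(2 - (-1)) × (-0.2 - 0)/(2 - 0) × (-0.2 - 1)/(2 - 1) = 0.032000

P(-0.2) = 5×L_0(-0.2) + 3×L_1(-0.2) + (-2)×L_2(-0.2) + 0×L_3(-0.2)
P(-0.2) = 3.960000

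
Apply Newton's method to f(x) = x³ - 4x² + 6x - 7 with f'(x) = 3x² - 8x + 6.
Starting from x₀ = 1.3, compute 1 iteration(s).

f(x) = x³ - 4x² + 6x - 7
f'(x) = 3x² - 8x + 6
x₀ = 1.3

Newton-Raphson formula: x_{n+1} = x_n - f(x_n)/f'(x_n)

Iteration 1:
  f(1.300000) = -3.763000
  f'(1.300000) = 0.670000
  x_1 = 1.300000 - (-3.763000)/0.670000 = 6.916418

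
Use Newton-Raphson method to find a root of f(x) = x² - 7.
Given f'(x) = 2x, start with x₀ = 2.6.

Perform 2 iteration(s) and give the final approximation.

f(x) = x² - 7
f'(x) = 2x
x₀ = 2.6

Newton-Raphson formula: x_{n+1} = x_n - f(x_n)/f'(x_n)

Iteration 1:
  f(2.600000) = -0.240000
  f'(2.600000) = 5.200000
  x_1 = 2.600000 - (-0.240000)/5.200000 = 2.646154
Iteration 2:
  f(2.646154) = 0.002130
  f'(2.646154) = 5.292308
  x_2 = 2.646154 - 0.002130/5.292308 = 2.645751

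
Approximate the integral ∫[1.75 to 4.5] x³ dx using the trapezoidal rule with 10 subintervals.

f(x) = x³
a = 1.75, b = 4.5, n = 10
h = (b - a)/n = 0.275000

Trapezoidal rule: (h/2)[f(x₀) + 2f(x₁) + 2f(x₂) + ... + f(xₙ)]

x_0 = 1.7500, f(x_0) = 5.359375, coefficient = 1
x_1 = 2.0250, f(x_1) = 8.303766, coefficient = 2
x_2 = 2.3000, f(x_2) = 12.167000, coefficient = 2
x_3 = 2.5750, f(x_3) = 17.073859, coefficient = 2
x_4 = 2.8500, f(x_4) = 23.149125, coefficient = 2
x_5 = 3.1250, f(x_5) = 30.517578, coefficient = 2
x_6 = 3.4000, f(x_6) = 39.304000, coefficient = 2
x_7 = 3.6750, f(x_7) = 49.633172, coefficient = 2
x_8 = 3.9500, f(x_8) = 61.629875, coefficient = 2
x_9 = 4.2250, f(x_9) = 75.418891, coefficient = 2
x_10 = 4.5000, f(x_10) = 91.125000, coefficient = 1

I ≈ (0.275000/2) × 730.878906 = 100.495850
Exact value: 100.170898
Error: 0.324951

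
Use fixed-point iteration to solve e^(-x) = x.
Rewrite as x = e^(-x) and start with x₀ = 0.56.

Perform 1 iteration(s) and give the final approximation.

Equation: e^(-x) = x
Fixed-point form: x = e^(-x)
x₀ = 0.56

x_1 = g(0.560000) = 0.571209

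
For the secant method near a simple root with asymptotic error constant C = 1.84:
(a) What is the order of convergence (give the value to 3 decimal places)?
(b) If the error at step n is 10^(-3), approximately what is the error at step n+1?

(a) Secant method has superlinear convergence with order φ = (1+√5)/2 ≈ 1.618.
    This means |e_{n+1}| ≈ C|e_n|^1.618.

(b) With |e_n| = 10^(-3) and C = 1.84:
    |e_{n+1}| ≈ 1.84 × (10^(-3))^1.618 = 1.84 × 10^(-4.85)

(a) ≈ 1.618 (golden ratio); (b) |e_{n+1}| ≈ 2.575e-05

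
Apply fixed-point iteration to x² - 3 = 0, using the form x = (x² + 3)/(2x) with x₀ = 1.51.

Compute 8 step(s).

Equation: x² - 3 = 0
Fixed-point form: x = (x² + 3)/(2x)
x₀ = 1.51

x_1 = g(1.510000) = 1.748377
x_2 = g(1.748377) = 1.732127
x_3 = g(1.732127) = 1.732051
x_4 = g(1.732051) = 1.732051
x_5 = g(1.732051) = 1.732051
x_6 = g(1.732051) = 1.732051
x_7 = g(1.732051) = 1.732051
x_8 = g(1.732051) = 1.732051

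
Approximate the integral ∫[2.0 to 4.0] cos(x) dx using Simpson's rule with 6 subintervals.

f(x) = cos(x)
a = 2.0, b = 4.0, n = 6
h = (b - a)/n = 0.333333

Simpson's rule: (h/3)[f(x₀) + 4f(x₁) + 2f(x₂) + ... + f(xₙ)]

x_0 = 2.0000, f(x_0) = -0.416147, coefficient = 1
x_1 = 2.3333, f(x_1) = -0.690758, coefficient = 4
x_2 = 2.6667, f(x_2) = -0.889327, coefficient = 2
x_3 = 3.0000, f(x_3) = -0.989992, coefficient = 4
x_4 = 3.3333, f(x_4) = -0.981674, coefficient = 2
x_5 = 3.6667, f(x_5) = -0.865287, coefficient = 4
x_6 = 4.0000, f(x_6) = -0.653644, coefficient = 1

I ≈ (0.333333/3) × -14.995942 = -1.666216
Exact value: -1.666100
Error: 0.000116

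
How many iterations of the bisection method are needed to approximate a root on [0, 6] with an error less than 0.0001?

We need (b-a)/2^n ≤ 0.0001
(6 - 0)/2^n ≤ 0.0001
6/2^n ≤ 0.0001
2^n ≥ 60000
n ≥ log₂(60000) = 15.87
n ≥ 16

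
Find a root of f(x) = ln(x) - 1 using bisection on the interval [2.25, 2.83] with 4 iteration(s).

f(x) = ln(x) - 1
Initial interval: [2.25, 2.83]

Iteration 1:
  c_1 = (2.250000 + 2.830000)/2 = 2.540000
  f(c_1) = f(2.540000) = -0.067836
  f(a) × f(c) ≥ 0, new interval: [2.540000, 2.830000]
Iteration 2:
  c_2 = (2.540000 + 2.830000)/2 = 2.685000
  f(c_2) = f(2.685000) = -0.012319
  f(a) × f(c) ≥ 0, new interval: [2.685000, 2.830000]
Iteration 3:
  c_3 = (2.685000 + 2.830000)/2 = 2.757500
  f(c_3) = f(2.757500) = 0.014324
  f(a) × f(c) < 0, new interval: [2.685000, 2.757500]
Iteration 4:
  c_4 = (2.685000 + 2.757500)/2 = 2.721250
  f(c_4) = f(2.721250) = 0.001091
  f(a) × f(c) < 0, new interval: [2.685000, 2.721250]

After 4 iteration(s), the approximation is c_4 = 2.721250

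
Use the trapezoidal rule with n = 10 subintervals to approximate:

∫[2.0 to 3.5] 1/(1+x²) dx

f(x) = 1/(1+x²)
a = 2.0, b = 3.5, n = 10
h = (b - a)/n = 0.150000

Trapezoidal rule: (h/2)[f(x₀) + 2f(x₁) + 2f(x₂) + ... + f(xₙ)]

x_0 = 2.0000, f(x_0) = 0.200000, coefficient = 1
x_1 = 2.1500, f(x_1) = 0.177857, coefficient = 2
x_2 = 2.3000, f(x_2) = 0.158983, coefficient = 2
x_3 = 2.4500, f(x_3) = 0.142806, coefficient = 2
x_4 = 2.6000, f(x_4) = 0.128866, coefficient = 2
x_5 = 2.7500, f(x_5) = 0.116788, coefficient = 2
x_6 = 2.9000, f(x_6) = 0.106270, coefficient = 2
x_7 = 3.0500, f(x_7) = 0.097064, coefficient = 2
x_8 = 3.2000, f(x_8) = 0.088968, coefficient = 2
x_9 = 3.3500, f(x_9) = 0.081816, coefficient = 2
x_10 = 3.5000, f(x_10) = 0.075472, coefficient = 1

I ≈ (0.150000/2) × 2.474307 = 0.185573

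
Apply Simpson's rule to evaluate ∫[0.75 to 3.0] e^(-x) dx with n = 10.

f(x) = e^(-x)
a = 0.75, b = 3.0, n = 10
h = (b - a)/n = 0.225000

Simpson's rule: (h/3)[f(x₀) + 4f(x₁) + 2f(x₂) + ... + f(xₙ)]

x_0 = 0.7500, f(x_0) = 0.472367, coefficient = 1
x_1 = 0.9750, f(x_1) = 0.377192, coefficient = 4
x_2 = 1.2000, f(x_2) = 0.301194, coefficient = 2
x_3 = 1.4250, f(x_3) = 0.240508, coefficient = 4
x_4 = 1.6500, f(x_4) = 0.192050, coefficient = 2
x_5 = 1.8750, f(x_5) = 0.153355, coefficient = 4
x_6 = 2.1000, f(x_6) = 0.122456, coefficient = 2
x_7 = 2.3250, f(x_7) = 0.097783, coefficient = 4
x_8 = 2.5500, f(x_8) = 0.078082, coefficient = 2
x_9 = 2.7750, f(x_9) = 0.062349, coefficient = 4
x_10 = 3.0000, f(x_10) = 0.049787, coefficient = 1

I ≈ (0.225000/3) × 5.634473 = 0.422585
Exact value: 0.422579
Error: 0.000006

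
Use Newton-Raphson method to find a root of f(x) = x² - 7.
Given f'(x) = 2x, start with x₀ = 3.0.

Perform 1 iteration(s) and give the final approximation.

f(x) = x² - 7
f'(x) = 2x
x₀ = 3.0

Newton-Raphson formula: x_{n+1} = x_n - f(x_n)/f'(x_n)

Iteration 1:
  f(3.000000) = 2.000000
  f'(3.000000) = 6.000000
  x_1 = 3.000000 - 2.000000/6.000000 = 2.666667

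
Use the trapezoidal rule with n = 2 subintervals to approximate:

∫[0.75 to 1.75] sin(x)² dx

f(x) = sin(x)²
a = 0.75, b = 1.75, n = 2
h = (b - a)/n = 0.500000

Trapezoidal rule: (h/2)[f(x₀) + 2f(x₁) + 2f(x₂) + ... + f(xₙ)]

x_0 = 0.7500, f(x_0) = 0.464631, coefficient = 1
x_1 = 1.2500, f(x_1) = 0.900572, coefficient = 2
x_2 = 1.7500, f(x_2) = 0.968228, coefficient = 1

I ≈ (0.500000/2) × 3.234003 = 0.808501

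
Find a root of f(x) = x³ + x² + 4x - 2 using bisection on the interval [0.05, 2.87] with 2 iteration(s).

f(x) = x³ + x² + 4x - 2
Initial interval: [0.05, 2.87]

Iteration 1:
  c_1 = (0.050000 + 2.870000)/2 = 1.460000
  f(c_1) = f(1.460000) = 9.083736
  f(a) × f(c) < 0, new interval: [0.050000, 1.460000]
Iteration 2:
  c_2 = (0.050000 + 1.460000)/2 = 0.755000
  f(c_2) = f(0.755000) = 2.020394
  f(a) × f(c) < 0, new interval: [0.050000, 0.755000]

After 2 iteration(s), the approximation is c_2 = 0.755000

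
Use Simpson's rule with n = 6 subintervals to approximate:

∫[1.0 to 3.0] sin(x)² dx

f(x) = sin(x)²
a = 1.0, b = 3.0, n = 6
h = (b - a)/n = 0.333333

Simpson's rule: (h/3)[f(x₀) + 4f(x₁) + 2f(x₂) + ... + f(xₙ)]

x_0 = 1.0000, f(x_0) = 0.708073, coefficient = 1
x_1 = 1.3333, f(x_1) = 0.944663, coefficient = 4
x_2 = 1.6667, f(x_2) = 0.990837, coefficient = 2
x_3 = 2.0000, f(x_3) = 0.826822, coefficient = 4
x_4 = 2.3333, f(x_4) = 0.522853, coefficient = 2
x_5 = 2.6667, f(x_5) = 0.209098, coefficient = 4
x_6 = 3.0000, f(x_6) = 0.019915, coefficient = 1

I ≈ (0.333333/3) × 11.677702 = 1.297522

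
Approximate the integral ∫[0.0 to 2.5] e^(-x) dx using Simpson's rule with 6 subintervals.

f(x) = e^(-x)
a = 0.0, b = 2.5, n = 6
h = (b - a)/n = 0.416667

Simpson's rule: (h/3)[f(x₀) + 4f(x₁) + 2f(x₂) + ... + f(xₙ)]

x_0 = 0.0000, f(x_0) = 1.000000, coefficient = 1
x_1 = 0.4167, f(x_1) = 0.659241, coefficient = 4
x_2 = 0.8333, f(x_2) = 0.434598, coefficient = 2
x_3 = 1.2500, f(x_3) = 0.286505, coefficient = 4
x_4 = 1.6667, f(x_4) = 0.188876, coefficient = 2
x_5 = 2.0833, f(x_5) = 0.124514, coefficient = 4
x_6 = 2.5000, f(x_6) = 0.082085, coefficient = 1

I ≈ (0.416667/3) × 6.610072 = 0.918066
Exact value: 0.917915
Error: 0.000151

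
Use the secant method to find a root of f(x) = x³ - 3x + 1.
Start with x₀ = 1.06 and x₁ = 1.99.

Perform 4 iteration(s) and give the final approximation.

f(x) = x³ - 3x + 1
x₀ = 1.06, x₁ = 1.99

Secant formula: x_{n+1} = x_n - f(x_n)(x_n - x_{n-1})/(f(x_n) - f(x_{n-1}))

Iteration 1:
  f(1.060000) = -0.988984
  f(1.990000) = 2.910599
  x_2 = 1.990000 - 2.910599×(1.990000 - 1.060000)/(2.910599 - (-0.988984))
       = 1.295860
Iteration 2:
  f(1.990000) = 2.910599
  f(1.295860) = -0.711503
  x_3 = 1.295860 - (-0.711503)×(1.295860 - 1.990000)/(-0.711503 - 2.910599)
       = 1.432212
Iteration 3:
  f(1.295860) = -0.711503
  f(1.432212) = -0.358837
  x_4 = 1.432212 - (-0.358837)×(1.432212 - 1.295860)/(-0.358837 - (-0.711503))
       = 1.570951
Iteration 4:
  f(1.432212) = -0.358837
  f(1.570951) = 0.164075
  x_5 = 1.570951 - 0.164075×(1.570951 - 1.432212)/(0.164075 - (-0.358837))
       = 1.527418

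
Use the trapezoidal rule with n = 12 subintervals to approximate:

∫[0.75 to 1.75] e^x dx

f(x) = e^x
a = 0.75, b = 1.75, n = 12
h = (b - a)/n = 0.083333

Trapezoidal rule: (h/2)[f(x₀) + 2f(x₁) + 2f(x₂) + ... + f(xₙ)]

x_0 = 0.7500, f(x_0) = 2.117000, coefficient = 1
x_1 = 0.8333, f(x_1) = 2.300976, coefficient = 2
x_2 = 0.9167, f(x_2) = 2.500940, coefficient = 2
x_3 = 1.0000, f(x_3) = 2.718282, coefficient = 2
x_4 = 1.0833, f(x_4) = 2.954512, coefficient = 2
x_5 = 1.1667, f(x_5) = 3.211271, coefficient = 2
x_6 = 1.2500, f(x_6) = 3.490343, coefficient = 2
x_7 = 1.3333, f(x_7) = 3.793668, coefficient = 2
x_8 = 1.4167, f(x_8) = 4.123353, coefficient = 2
x_9 = 1.5000, f(x_9) = 4.481689, coefficient = 2
x_10 = 1.5833, f(x_10) = 4.871166, coefficient = 2
x_11 = 1.6667, f(x_11) = 5.294490, coefficient = 2
x_12 = 1.7500, f(x_12) = 5.754603, coefficient = 1

I ≈ (0.083333/2) × 87.352980 = 3.639708
Exact value: 3.637603
Error: 0.002105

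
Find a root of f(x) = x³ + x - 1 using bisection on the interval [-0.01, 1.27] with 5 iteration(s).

f(x) = x³ + x - 1
Initial interval: [-0.01, 1.27]

Iteration 1:
  c_1 = (-0.010000 + 1.270000)/2 = 0.630000
  f(c_1) = f(0.630000) = -0.119953
  f(a) × f(c) ≥ 0, new interval: [0.630000, 1.270000]
Iteration 2:
  c_2 = (0.630000 + 1.270000)/2 = 0.950000
  f(c_2) = f(0.950000) = 0.807375
  f(a) × f(c) < 0, new interval: [0.630000, 0.950000]
Iteration 3:
  c_3 = (0.630000 + 0.950000)/2 = 0.790000
  f(c_3) = f(0.790000) = 0.283039
  f(a) × f(c) < 0, new interval: [0.630000, 0.790000]
Iteration 4:
  c_4 = (0.630000 + 0.790000)/2 = 0.710000
  f(c_4) = f(0.710000) = 0.067911
  f(a) × f(c) < 0, new interval: [0.630000, 0.710000]
Iteration 5:
  c_5 = (0.630000 + 0.710000)/2 = 0.670000
  f(c_5) = f(0.670000) = -0.029237
  f(a) × f(c) ≥ 0, new interval: [0.670000, 0.710000]

After 5 iteration(s), the approximation is c_5 = 0.670000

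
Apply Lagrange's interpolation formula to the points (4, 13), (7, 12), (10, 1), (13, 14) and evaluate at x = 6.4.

Lagrange interpolation formula:
P(x) = Σ yᵢ × Lᵢ(x)
where Lᵢ(x) = Π_{j≠i} (x - xⱼ)/(xᵢ - xⱼ)

L_0(6.4) = (6.4 - 7)/(4 - 7) × (6.4 - 10)/(4 - 10) × (6.4 - 13)/(4 - 13) = 0.088000
L_1(6.4) = (6.4 - 4)/(7 - 4) × (6.4 - 10)/(7 - 10) × (6.4 - 13)/(7 - 13) = 1.056000
L_2(6.4) = (6.4 - 4)/(10 - 4) × (6.4 - 7)/(10 - 7) × (6.4 - 13)/(10 - 13) = -0.176000
L_3(6.4) = (6.4 - 4)/(13 - 4) × (6.4 - 7)/(13 - 7) × (6.4 - 10)/(13 - 10) = 0.032000

P(6.4) = 13×L_0(6.4) + 12×L_1(6.4) + 1×L_2(6.4) + 14×L_3(6.4)
P(6.4) = 14.088000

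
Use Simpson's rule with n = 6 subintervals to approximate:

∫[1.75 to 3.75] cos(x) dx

f(x) = cos(x)
a = 1.75, b = 3.75, n = 6
h = (b - a)/n = 0.333333

Simpson's rule: (h/3)[f(x₀) + 4f(x₁) + 2f(x₂) + ... + f(xₙ)]

x_0 = 1.7500, f(x_0) = -0.178246, coefficient = 1
x_1 = 2.0833, f(x_1) = -0.490390, coefficient = 4
x_2 = 2.4167, f(x_2) = -0.748549, coefficient = 2
x_3 = 2.7500, f(x_3) = -0.924302, coefficient = 4
x_4 = 3.0833, f(x_4) = -0.998303, coefficient = 2
x_5 = 3.4167, f(x_5) = -0.962405, coefficient = 4
x_6 = 3.7500, f(x_6) = -0.820559, coefficient = 1

I ≈ (0.333333/3) × -14.000898 = -1.555655
Exact value: -1.555547
Error: 0.000108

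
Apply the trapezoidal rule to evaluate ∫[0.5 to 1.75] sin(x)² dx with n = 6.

f(x) = sin(x)²
a = 0.5, b = 1.75, n = 6
h = (b - a)/n = 0.208333

Trapezoidal rule: (h/2)[f(x₀) + 2f(x₁) + 2f(x₂) + ... + f(xₙ)]

x_0 = 0.5000, f(x_0) = 0.229849, coefficient = 1
x_1 = 0.7083, f(x_1) = 0.423240, coefficient = 2
x_2 = 0.9167, f(x_2) = 0.629766, coefficient = 2
x_3 = 1.1250, f(x_3) = 0.814087, coefficient = 2
x_4 = 1.3333, f(x_4) = 0.944663, coefficient = 2
x_5 = 1.5417, f(x_5) = 0.999152, coefficient = 2
x_6 = 1.7500, f(x_6) = 0.968228, coefficient = 1

I ≈ (0.208333/2) × 8.819892 = 0.918739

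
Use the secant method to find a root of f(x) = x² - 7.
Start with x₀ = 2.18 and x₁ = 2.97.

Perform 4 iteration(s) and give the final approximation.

f(x) = x² - 7
x₀ = 2.18, x₁ = 2.97

Secant formula: x_{n+1} = x_n - f(x_n)(x_n - x_{n-1})/(f(x_n) - f(x_{n-1}))

Iteration 1:
  f(2.180000) = -2.247600
  f(2.970000) = 1.820900
  x_2 = 2.970000 - 1.820900×(2.970000 - 2.180000)/(1.820900 - (-2.247600))
       = 2.616427
Iteration 2:
  f(2.970000) = 1.820900
  f(2.616427) = -0.154309
  x_3 = 2.616427 - (-0.154309)×(2.616427 - 2.970000)/(-0.154309 - 1.820900)
       = 2.644049
Iteration 3:
  f(2.616427) = -0.154309
  f(2.644049) = -0.009003
  x_4 = 2.644049 - (-0.009003)×(2.644049 - 2.616427)/(-0.009003 - (-0.154309))
       = 2.645761
Iteration 4:
  f(2.644049) = -0.009003
  f(2.645761) = 0.000050
  x_5 = 2.645761 - 0.000050×(2.645761 - 2.644049)/(0.000050 - (-0.009003))
       = 2.645751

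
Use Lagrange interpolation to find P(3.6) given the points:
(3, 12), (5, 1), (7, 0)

Lagrange interpolation formula:
P(x) = Σ yᵢ × Lᵢ(x)
where Lᵢ(x) = Π_{j≠i} (x - xⱼ)/(xᵢ - xⱼ)

L_0(3.6) = (3.6 - 5)/(3 - 5) × (3.6 - 7)/(3 - 7) = 0.595000
L_1(3.6) = (3.6 - 3)/(5 - 3) × (3.6 - 7)/(5 - 7) = 0.510000
L_2(3.6) = (3.6 - 3)/(7 - 3) × (3.6 - 5)/(7 - 5) = -0.105000

P(3.6) = 12×L_0(3.6) + 1×L_1(3.6) + 0×L_2(3.6)
P(3.6) = 7.650000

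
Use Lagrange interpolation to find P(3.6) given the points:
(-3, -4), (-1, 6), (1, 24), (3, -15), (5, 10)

Lagrange interpolation formula:
P(x) = Σ yᵢ × Lᵢ(x)
where Lᵢ(x) = Π_{j≠i} (x - xⱼ)/(xᵢ - xⱼ)

L_0(3.6) = (3.6 - (-1))/(-3 - (-1)) × (3.6 - 1)/(-3 - 1) × (3.6 - 3)/(-3 - 3) × (3.6 - 5)/(-3 - 5) = -0.026163
L_1(3.6) = (3.6 - (-3))/(-1 - (-3)) × (3.6 - 1)/(-1 - 1) × (3.6 - 3)/(-1 - 3) × (3.6 - 5)/(-1 - 5) = 0.150150
L_2(3.6) = (3.6 - (-3))/(1 - (-3)) × (3.6 - (-1))/(1 - (-1)) × (3.6 - 3)/(1 - 3) × (3.6 - 5)/(1 - 5) = -0.398475
L_3(3.6) = (3.6 - (-3))/(3 - (-3)) × (3.6 - (-1))/(3 - (-1)) × (3.6 - 1)/(3 - 1) × (3.6 - 5)/(3 - 5) = 1.151150
L_4(3.6) = (3.6 - (-3))/(5 - (-3)) × (3.6 - (-1))/(5 - (-1)) × (3.6 - 1)/(5 - 1) × (3.6 - 3)/(5 - 3) = 0.123338

P(3.6) = (-4)×L_0(3.6) + 6×L_1(3.6) + 24×L_2(3.6) + (-15)×L_3(3.6) + 10×L_4(3.6)
P(3.6) = -24.591725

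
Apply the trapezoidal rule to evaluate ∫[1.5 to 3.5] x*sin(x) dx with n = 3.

f(x) = x*sin(x)
a = 1.5, b = 3.5, n = 3
h = (b - a)/n = 0.666667

Trapezoidal rule: (h/2)[f(x₀) + 2f(x₁) + 2f(x₂) + ... + f(xₙ)]

x_0 = 1.5000, f(x_0) = 1.496242, coefficient = 1
x_1 = 2.1667, f(x_1) = 1.793264, coefficient = 2
x_2 = 2.8333, f(x_2) = 0.859635, coefficient = 2
x_3 = 3.5000, f(x_3) = -1.227741, coefficient = 1

I ≈ (0.666667/2) × 5.574299 = 1.858100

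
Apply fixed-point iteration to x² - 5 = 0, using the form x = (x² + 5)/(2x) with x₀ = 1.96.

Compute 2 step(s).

Equation: x² - 5 = 0
Fixed-point form: x = (x² + 5)/(2x)
x₀ = 1.96

x_1 = g(1.960000) = 2.255510
x_2 = g(2.255510) = 2.236152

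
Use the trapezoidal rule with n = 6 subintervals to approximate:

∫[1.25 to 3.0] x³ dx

f(x) = x³
a = 1.25, b = 3.0, n = 6
h = (b - a)/n = 0.291667

Trapezoidal rule: (h/2)[f(x₀) + 2f(x₁) + 2f(x₂) + ... + f(xₙ)]

x_0 = 1.2500, f(x_0) = 1.953125, coefficient = 1
x_1 = 1.5417, f(x_1) = 3.664135, coefficient = 2
x_2 = 1.8333, f(x_2) = 6.162037, coefficient = 2
x_3 = 2.1250, f(x_3) = 9.595703, coefficient = 2
x_4 = 2.4167, f(x_4) = 14.114005, coefficient = 2
x_5 = 2.7083, f(x_5) = 19.865813, coefficient = 2
x_6 = 3.0000, f(x_6) = 27.000000, coefficient = 1

I ≈ (0.291667/2) × 135.756510 = 19.797824
Exact value: 19.639648
Error: 0.158176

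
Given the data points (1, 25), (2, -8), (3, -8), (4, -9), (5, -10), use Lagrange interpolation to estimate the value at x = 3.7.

Lagrange interpolation formula:
P(x) = Σ yᵢ × Lᵢ(x)
where Lᵢ(x) = Π_{j≠i} (x - xⱼ)/(xᵢ - xⱼ)

L_0(3.7) = (3.7 - 2)/(1 - 2) × (3.7 - 3)/(1 - 3) × (3.7 - 4)/(1 - 4) × (3.7 - 5)/(1 - 5) = 0.019337
L_1(3.7) = (3.7 - 1)/(2 - 1) × (3.7 - 3)/(2 - 3) × (3.7 - 4)/(2 - 4) × (3.7 - 5)/(2 - 5) = -0.122850
L_2(3.7) = (3.7 - 1)/(3 - 1) × (3.7 - 2)/(3 - 2) × (3.7 - 4)/(3 - 4) × (3.7 - 5)/(3 - 5) = 0.447525
L_3(3.7) = (3.7 - 1)/(4 - 1) × (3.7 - 2)/(4 - 2) × (3.7 - 3)/(4 - 3) × (3.7 - 5)/(4 - 5) = 0.696150
L_4(3.7) = (3.7 - 1)/(5 - 1) × (3.7 - 2)/(5 - 2) × (3.7 - 3)/(5 - 3) × (3.7 - 4)/(5 - 4) = -0.040162

P(3.7) = 25×L_0(3.7) + (-8)×L_1(3.7) + (-8)×L_2(3.7) + (-9)×L_3(3.7) + (-10)×L_4(3.7)
P(3.7) = -7.977687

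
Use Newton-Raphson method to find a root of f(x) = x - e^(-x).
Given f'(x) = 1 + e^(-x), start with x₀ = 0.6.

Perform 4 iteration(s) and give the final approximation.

f(x) = x - e^(-x)
f'(x) = 1 + e^(-x)
x₀ = 0.6

Newton-Raphson formula: x_{n+1} = x_n - f(x_n)/f'(x_n)

Iteration 1:
  f(0.600000) = 0.051188
  f'(0.600000) = 1.548812
  x_1 = 0.600000 - 0.051188/1.548812 = 0.566950
Iteration 2:
  f(0.566950) = -0.000303
  f'(0.566950) = 1.567253
  x_2 = 0.566950 - (-0.000303)/1.567253 = 0.567143
Iteration 3:
  f(0.567143) = 0.000000
  f'(0.567143) = 1.567143
  x_3 = 0.567143 - 0.000000/1.567143 = 0.567143
Iteration 4:
  f(0.567143) = 0.000000
  f'(0.567143) = 1.567143
  x_4 = 0.567143 - 0.000000/1.567143 = 0.567143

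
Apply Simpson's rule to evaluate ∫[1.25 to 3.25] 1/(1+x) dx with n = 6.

f(x) = 1/(1+x)
a = 1.25, b = 3.25, n = 6
h = (b - a)/n = 0.333333

Simpson's rule: (h/3)[f(x₀) + 4f(x₁) + 2f(x₂) + ... + f(xₙ)]

x_0 = 1.2500, f(x_0) = 0.444444, coefficient = 1
x_1 = 1.5833, f(x_1) = 0.387097, coefficient = 4
x_2 = 1.9167, f(x_2) = 0.342857, coefficient = 2
x_3 = 2.2500, f(x_3) = 0.307692, coefficient = 4
x_4 = 2.5833, f(x_4) = 0.279070, coefficient = 2
x_5 = 2.9167, f(x_5) = 0.255319, coefficient = 4
x_6 = 3.2500, f(x_6) = 0.235294, coefficient = 1

I ≈ (0.333333/3) × 5.724025 = 0.636003
Exact value: 0.635989
Error: 0.000014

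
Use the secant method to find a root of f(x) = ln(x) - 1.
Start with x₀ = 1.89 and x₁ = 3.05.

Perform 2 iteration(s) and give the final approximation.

f(x) = ln(x) - 1
x₀ = 1.89, x₁ = 3.05

Secant formula: x_{n+1} = x_n - f(x_n)(x_n - x_{n-1})/(f(x_n) - f(x_{n-1}))

Iteration 1:
  f(1.890000) = -0.363423
  f(3.050000) = 0.115142
  x_2 = 3.050000 - 0.115142×(3.050000 - 1.890000)/(0.115142 - (-0.363423))
       = 2.770907
Iteration 2:
  f(3.050000) = 0.115142
  f(2.770907) = 0.019175
  x_3 = 2.770907 - 0.019175×(2.770907 - 3.050000)/(0.019175 - 0.115142)
       = 2.715143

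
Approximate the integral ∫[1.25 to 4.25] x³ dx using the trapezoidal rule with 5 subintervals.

f(x) = x³
a = 1.25, b = 4.25, n = 5
h = (b - a)/n = 0.600000

Trapezoidal rule: (h/2)[f(x₀) + 2f(x₁) + 2f(x₂) + ... + f(xₙ)]

x_0 = 1.2500, f(x_0) = 1.953125, coefficient = 1
x_1 = 1.8500, f(x_1) = 6.331625, coefficient = 2
x_2 = 2.4500, f(x_2) = 14.706125, coefficient = 2
x_3 = 3.0500, f(x_3) = 28.372625, coefficient = 2
x_4 = 3.6500, f(x_4) = 48.627125, coefficient = 2
x_5 = 4.2500, f(x_5) = 76.765625, coefficient = 1

I ≈ (0.600000/2) × 274.793750 = 82.438125
Exact value: 80.953125
Error: 1.485000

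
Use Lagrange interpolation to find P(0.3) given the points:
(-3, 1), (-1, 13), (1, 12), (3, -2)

Lagrange interpolation formula:
P(x) = Σ yᵢ × Lᵢ(x)
where Lᵢ(x) = Π_{j≠i} (x - xⱼ)/(xᵢ - xⱼ)

L_0(0.3) = (0.3 - (-1))/(-3 - (-1)) × (0.3 - 1)/(-3 - 1) × (0.3 - 3)/(-3 - 3) = -0.051187
L_1(0.3) = (0.3 - (-3))/(-1 - (-3)) × (0.3 - 1)/(-1 - 1) × (0.3 - 3)/(-1 - 3) = 0.389812
L_2(0.3) = (0.3 - (-3))/(1 - (-3)) × (0.3 - (-1))/(1 - (-1)) × (0.3 - 3)/(1 - 3) = 0.723938
L_3(0.3) = (0.3 - (-3))/(3 - (-3)) × (0.3 - (-1))/(3 - (-1)) × (0.3 - 1)/(3 - 1) = -0.062562

P(0.3) = 1×L_0(0.3) + 13×L_1(0.3) + 12×L_2(0.3) + (-2)×L_3(0.3)
P(0.3) = 13.828750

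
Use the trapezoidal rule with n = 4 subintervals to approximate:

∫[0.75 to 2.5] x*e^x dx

f(x) = x*e^x
a = 0.75, b = 2.5, n = 4
h = (b - a)/n = 0.437500

Trapezoidal rule: (h/2)[f(x₀) + 2f(x₁) + 2f(x₂) + ... + f(xₙ)]

x_0 = 0.7500, f(x_0) = 1.587750, coefficient = 1
x_1 = 1.1875, f(x_1) = 3.893663, coefficient = 2
x_2 = 1.6250, f(x_2) = 8.252431, coefficient = 2
x_3 = 2.0625, f(x_3) = 16.222819, coefficient = 2
x_4 = 2.5000, f(x_4) = 30.456235, coefficient = 1

I ≈ (0.437500/2) × 88.781810 = 19.421021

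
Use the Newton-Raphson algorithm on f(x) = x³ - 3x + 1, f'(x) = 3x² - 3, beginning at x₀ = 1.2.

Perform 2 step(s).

f(x) = x³ - 3x + 1
f'(x) = 3x² - 3
x₀ = 1.2

Newton-Raphson formula: x_{n+1} = x_n - f(x_n)/f'(x_n)

Iteration 1:
  f(1.200000) = -0.872000
  f'(1.200000) = 1.320000
  x_1 = 1.200000 - (-0.872000)/1.320000 = 1.860606
Iteration 2:
  f(1.860606) = 1.859330
  f'(1.860606) = 7.385565
  x_2 = 1.860606 - 1.859330/7.385565 = 1.608854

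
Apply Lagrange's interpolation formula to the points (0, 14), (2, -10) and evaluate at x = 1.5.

Lagrange interpolation formula:
P(x) = Σ yᵢ × Lᵢ(x)
where Lᵢ(x) = Π_{j≠i} (x - xⱼ)/(xᵢ - xⱼ)

L_0(1.5) = (1.5 - 2)/(0 - 2) = 0.250000
L_1(1.5) = (1.5 - 0)/(2 - 0) = 0.750000

P(1.5) = 14×L_0(1.5) + (-10)×L_1(1.5)
P(1.5) = -4.000000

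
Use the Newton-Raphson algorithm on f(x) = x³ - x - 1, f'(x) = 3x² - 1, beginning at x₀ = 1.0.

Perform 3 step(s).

f(x) = x³ - x - 1
f'(x) = 3x² - 1
x₀ = 1.0

Newton-Raphson formula: x_{n+1} = x_n - f(x_n)/f'(x_n)

Iteration 1:
  f(1.000000) = -1.000000
  f'(1.000000) = 2.000000
  x_1 = 1.000000 - (-1.000000)/2.000000 = 1.500000
Iteration 2:
  f(1.500000) = 0.875000
  f'(1.500000) = 5.750000
  x_2 = 1.500000 - 0.875000/5.750000 = 1.347826
Iteration 3:
  f(1.347826) = 0.100682
  f'(1.347826) = 4.449905
  x_3 = 1.347826 - 0.100682/4.449905 = 1.325200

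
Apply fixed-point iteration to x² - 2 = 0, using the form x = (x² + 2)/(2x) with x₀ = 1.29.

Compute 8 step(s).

Equation: x² - 2 = 0
Fixed-point form: x = (x² + 2)/(2x)
x₀ = 1.29

x_1 = g(1.290000) = 1.420194
x_2 = g(1.420194) = 1.414226
x_3 = g(1.414226) = 1.414214
x_4 = g(1.414214) = 1.414214
x_5 = g(1.414214) = 1.414214
x_6 = g(1.414214) = 1.414214
x_7 = g(1.414214) = 1.414214
x_8 = g(1.414214) = 1.414214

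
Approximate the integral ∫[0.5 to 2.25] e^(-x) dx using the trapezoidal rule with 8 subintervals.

f(x) = e^(-x)
a = 0.5, b = 2.25, n = 8
h = (b - a)/n = 0.218750

Trapezoidal rule: (h/2)[f(x₀) + 2f(x₁) + 2f(x₂) + ... + f(xₙ)]

x_0 = 0.5000, f(x_0) = 0.606531, coefficient = 1
x_1 = 0.7188, f(x_1) = 0.487361, coefficient = 2
x_2 = 0.9375, f(x_2) = 0.391606, coefficient = 2
x_3 = 1.1562, f(x_3) = 0.314664, coefficient = 2
x_4 = 1.3750, f(x_4) = 0.252840, coefficient = 2
x_5 = 1.5938, f(x_5) = 0.203162, coefficient = 2
x_6 = 1.8125, f(x_6) = 0.163246, coefficient = 2
x_7 = 2.0312, f(x_7) = 0.131171, coefficient = 2
x_8 = 2.2500, f(x_8) = 0.105399, coefficient = 1

I ≈ (0.218750/2) × 4.600029 = 0.503128
Exact value: 0.501131
Error: 0.001997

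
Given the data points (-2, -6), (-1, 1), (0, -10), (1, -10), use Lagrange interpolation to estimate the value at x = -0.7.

Lagrange interpolation formula:
P(x) = Σ yᵢ × Lᵢ(x)
where Lᵢ(x) = Π_{j≠i} (x - xⱼ)/(xᵢ - xⱼ)

L_0(-0.7) = (-0.7 - (-1))/(-2 - (-1)) × (-0.7 - 0)/(-2 - 0) × (-0.7 - 1)/(-2 - 1) = -0.059500
L_1(-0.7) = (-0.7 - (-2))/(-1 - (-2)) × (-0.7 - 0)/(-1 - 0) × (-0.7 - 1)/(-1 - 1) = 0.773500
L_2(-0.7) = (-0.7 - (-2))/(0 - (-2)) × (-0.7 - (-1))/(0 - (-1)) × (-0.7 - 1)/(0 - 1) = 0.331500
L_3(-0.7) = (-0.7 - (-2))/(1 - (-2)) × (-0.7 - (-1))/(1 - (-1)) × (-0.7 - 0)/(1 - 0) = -0.045500

P(-0.7) = (-6)×L_0(-0.7) + 1×L_1(-0.7) + (-10)×L_2(-0.7) + (-10)×L_3(-0.7)
P(-0.7) = -1.729500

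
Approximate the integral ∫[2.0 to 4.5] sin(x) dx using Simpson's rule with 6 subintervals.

f(x) = sin(x)
a = 2.0, b = 4.5, n = 6
h = (b - a)/n = 0.416667

Simpson's rule: (h/3)[f(x₀) + 4f(x₁) + 2f(x₂) + ... + f(xₙ)]

x_0 = 2.0000, f(x_0) = 0.909297, coefficient = 1
x_1 = 2.4167, f(x_1) = 0.663080, coefficient = 4
x_2 = 2.8333, f(x_2) = 0.303400, coefficient = 2
x_3 = 3.2500, f(x_3) = -0.108195, coefficient = 4
x_4 = 3.6667, f(x_4) = -0.501277, coefficient = 2
x_5 = 4.0833, f(x_5) = -0.808584, coefficient = 4
x_6 = 4.5000, f(x_6) = -0.977530, coefficient = 1

I ≈ (0.416667/3) × -1.478780 = -0.205386
Exact value: -0.205351
Error: 0.000035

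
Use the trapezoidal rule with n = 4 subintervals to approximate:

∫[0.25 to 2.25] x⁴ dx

f(x) = x⁴
a = 0.25, b = 2.25, n = 4
h = (b - a)/n = 0.500000

Trapezoidal rule: (h/2)[f(x₀) + 2f(x₁) + 2f(x₂) + ... + f(xₙ)]

x_0 = 0.2500, f(x_0) = 0.003906, coefficient = 1
x_1 = 0.7500, f(x_1) = 0.316406, coefficient = 2
x_2 = 1.2500, f(x_2) = 2.441406, coefficient = 2
x_3 = 1.7500, f(x_3) = 9.378906, coefficient = 2
x_4 = 2.2500, f(x_4) = 25.628906, coefficient = 1

I ≈ (0.500000/2) × 49.906250 = 12.476562
Exact value: 11.532812
Error: 0.943750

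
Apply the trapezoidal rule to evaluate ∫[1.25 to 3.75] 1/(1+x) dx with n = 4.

f(x) = 1/(1+x)
a = 1.25, b = 3.75, n = 4
h = (b - a)/n = 0.625000

Trapezoidal rule: (h/2)[f(x₀) + 2f(x₁) + 2f(x₂) + ... + f(xₙ)]

x_0 = 1.2500, f(x_0) = 0.444444, coefficient = 1
x_1 = 1.8750, f(x_1) = 0.347826, coefficient = 2
x_2 = 2.5000, f(x_2) = 0.285714, coefficient = 2
x_3 = 3.1250, f(x_3) = 0.242424, coefficient = 2
x_4 = 3.7500, f(x_4) = 0.210526, coefficient = 1

I ≈ (0.625000/2) × 2.406900 = 0.752156
Exact value: 0.747214
Error: 0.004942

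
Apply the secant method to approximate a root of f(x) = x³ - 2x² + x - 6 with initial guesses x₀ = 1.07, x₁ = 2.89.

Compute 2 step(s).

f(x) = x³ - 2x² + x - 6
x₀ = 1.07, x₁ = 2.89

Secant formula: x_{n+1} = x_n - f(x_n)(x_n - x_{n-1})/(f(x_n) - f(x_{n-1}))

Iteration 1:
  f(1.070000) = -5.994757
  f(2.890000) = 4.323369
  x_2 = 2.890000 - 4.323369×(2.890000 - 1.070000)/(4.323369 - (-5.994757))
       = 2.127407
Iteration 2:
  f(2.890000) = 4.323369
  f(2.127407) = -3.295967
  x_3 = 2.127407 - (-3.295967)×(2.127407 - 2.890000)/(-3.295967 - 4.323369)
       = 2.457289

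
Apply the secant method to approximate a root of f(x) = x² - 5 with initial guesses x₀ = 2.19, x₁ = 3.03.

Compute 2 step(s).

f(x) = x² - 5
x₀ = 2.19, x₁ = 3.03

Secant formula: x_{n+1} = x_n - f(x_n)(x_n - x_{n-1})/(f(x_n) - f(x_{n-1}))

Iteration 1:
  f(2.190000) = -0.203900
  f(3.030000) = 4.180900
  x_2 = 3.030000 - 4.180900×(3.030000 - 2.190000)/(4.180900 - (-0.203900))
       = 2.229061
Iteration 2:
  f(3.030000) = 4.180900
  f(2.229061) = -0.031286
  x_3 = 2.229061 - (-0.031286)×(2.229061 - 3.030000)/(-0.031286 - 4.180900)
       = 2.235010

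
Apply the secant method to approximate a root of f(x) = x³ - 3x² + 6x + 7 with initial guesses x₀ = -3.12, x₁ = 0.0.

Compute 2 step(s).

f(x) = x³ - 3x² + 6x + 7
x₀ = -3.12, x₁ = 0.0

Secant formula: x_{n+1} = x_n - f(x_n)(x_n - x_{n-1})/(f(x_n) - f(x_{n-1}))

Iteration 1:
  f(-3.120000) = -71.294528
  f(0.000000) = 7.000000
  x_2 = 0.000000 - 7.000000×(0.000000 - (-3.120000))/(7.000000 - (-71.294528))
       = -0.278947
Iteration 2:
  f(0.000000) = 7.000000
  f(-0.278947) = 5.071181
  x_3 = -0.278947 - 5.071181×(-0.278947 - 0.000000)/(5.071181 - 7.000000)
       = -1.012343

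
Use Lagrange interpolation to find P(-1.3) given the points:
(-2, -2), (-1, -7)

Lagrange interpolation formula:
P(x) = Σ yᵢ × Lᵢ(x)
where Lᵢ(x) = Π_{j≠i} (x - xⱼ)/(xᵢ - xⱼ)

L_0(-1.3) = (-1.3 - (-1))/(-2 - (-1)) = 0.300000
L_1(-1.3) = (-1.3 - (-2))/(-1 - (-2)) = 0.700000

P(-1.3) = (-2)×L_0(-1.3) + (-7)×L_1(-1.3)
P(-1.3) = -5.500000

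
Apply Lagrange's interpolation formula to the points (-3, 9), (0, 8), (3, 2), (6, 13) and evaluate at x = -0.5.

Lagrange interpolation formula:
P(x) = Σ yᵢ × Lᵢ(x)
where Lᵢ(x) = Π_{j≠i} (x - xⱼ)/(xᵢ - xⱼ)

L_0(-0.5) = (-0.5 - 0)/(-3 - 0) × (-0.5 - 3)/(-3 - 3) × (-0.5 - 6)/(-3 - 6) = 0.070216
L_1(-0.5) = (-0.5 - (-3))/(0 - (-3)) × (-0.5 - 3)/(0 - 3) × (-0.5 - 6)/(0 - 6) = 1.053241
L_2(-0.5) = (-0.5 - (-3))/(3 - (-3)) × (-0.5 - 0)/(3 - 0) × (-0.5 - 6)/(3 - 6) = -0.150463
L_3(-0.5) = (-0.5 - (-3))/(6 - (-3)) × (-0.5 - 0)/(6 - 0) × (-0.5 - 3)/(6 - 3) = 0.027006

P(-0.5) = 9×L_0(-0.5) + 8×L_1(-0.5) + 2×L_2(-0.5) + 13×L_3(-0.5)
P(-0.5) = 9.108025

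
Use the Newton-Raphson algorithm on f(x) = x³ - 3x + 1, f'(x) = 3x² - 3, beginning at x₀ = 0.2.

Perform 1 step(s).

f(x) = x³ - 3x + 1
f'(x) = 3x² - 3
x₀ = 0.2

Newton-Raphson formula: x_{n+1} = x_n - f(x_n)/f'(x_n)

Iteration 1:
  f(0.200000) = 0.408000
  f'(0.200000) = -2.880000
  x_1 = 0.200000 - 0.408000/(-2.880000) = 0.341667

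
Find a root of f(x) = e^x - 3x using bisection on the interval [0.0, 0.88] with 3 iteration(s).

f(x) = e^x - 3x
Initial interval: [0.0, 0.88]

Iteration 1:
  c_1 = (0.000000 + 0.880000)/2 = 0.440000
  f(c_1) = f(0.440000) = 0.232707
  f(a) × f(c) ≥ 0, new interval: [0.440000, 0.880000]
Iteration 2:
  c_2 = (0.440000 + 0.880000)/2 = 0.660000
  f(c_2) = f(0.660000) = -0.045208
  f(a) × f(c) < 0, new interval: [0.440000, 0.660000]
Iteration 3:
  c_3 = (0.440000 + 0.660000)/2 = 0.550000
  f(c_3) = f(0.550000) = 0.083253
  f(a) × f(c) ≥ 0, new interval: [0.550000, 0.660000]

After 3 iteration(s), the approximation is c_3 = 0.550000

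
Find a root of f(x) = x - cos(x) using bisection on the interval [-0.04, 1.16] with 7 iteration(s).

f(x) = x - cos(x)
Initial interval: [-0.04, 1.16]

Iteration 1:
  c_1 = (-0.040000 + 1.160000)/2 = 0.560000
  f(c_1) = f(0.560000) = -0.287255
  f(a) × f(c) ≥ 0, new interval: [0.560000, 1.160000]
Iteration 2:
  c_2 = (0.560000 + 1.160000)/2 = 0.860000
  f(c_2) = f(0.860000) = 0.207563
  f(a) × f(c) < 0, new interval: [0.560000, 0.860000]
Iteration 3:
  c_3 = (0.560000 + 0.860000)/2 = 0.710000
  f(c_3) = f(0.710000) = -0.048362
  f(a) × f(c) ≥ 0, new interval: [0.710000, 0.860000]
Iteration 4:
  c_4 = (0.710000 + 0.860000)/2 = 0.785000
  f(c_4) = f(0.785000) = 0.077612
  f(a) × f(c) < 0, new interval: [0.710000, 0.785000]
Iteration 5:
  c_5 = (0.710000 + 0.785000)/2 = 0.747500
  f(c_5) = f(0.747500) = 0.014109
  f(a) × f(c) < 0, new interval: [0.710000, 0.747500]
Iteration 6:
  c_6 = (0.710000 + 0.747500)/2 = 0.728750
  f(c_6) = f(0.728750) = -0.017257
  f(a) × f(c) ≥ 0, new interval: [0.728750, 0.747500]
Iteration 7:
  c_7 = (0.728750 + 0.747500)/2 = 0.738125
  f(c_7) = f(0.738125) = -0.001607
  f(a) × f(c) ≥ 0, new interval: [0.738125, 0.747500]

After 7 iteration(s), the approximation is c_7 = 0.738125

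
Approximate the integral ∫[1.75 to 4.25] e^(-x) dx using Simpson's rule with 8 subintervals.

f(x) = e^(-x)
a = 1.75, b = 4.25, n = 8
h = (b - a)/n = 0.312500

Simpson's rule: (h/3)[f(x₀) + 4f(x₁) + 2f(x₂) + ... + f(xₙ)]

x_0 = 1.7500, f(x_0) = 0.173774, coefficient = 1
x_1 = 2.0625, f(x_1) = 0.127136, coefficient = 4
x_2 = 2.3750, f(x_2) = 0.093014, coefficient = 2
x_3 = 2.6875, f(x_3) = 0.068051, coefficient = 4
x_4 = 3.0000, f(x_4) = 0.049787, coefficient = 2
x_5 = 3.3125, f(x_5) = 0.036425, coefficient = 4
x_6 = 3.6250, f(x_6) = 0.026649, coefficient = 2
x_7 = 3.9375, f(x_7) = 0.019497, coefficient = 4
x_8 = 4.2500, f(x_8) = 0.014264, coefficient = 1

I ≈ (0.312500/3) × 1.531373 = 0.159518
Exact value: 0.159510
Error: 0.000008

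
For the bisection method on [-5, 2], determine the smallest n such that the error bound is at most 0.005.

We need (b-a)/2^n ≤ 0.005
(2 - (-5))/2^n ≤ 0.005
7/2^n ≤ 0.005
2^n ≥ 1400
n ≥ log₂(1400) = 10.45
n ≥ 11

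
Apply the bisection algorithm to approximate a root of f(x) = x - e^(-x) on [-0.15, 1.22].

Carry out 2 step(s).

f(x) = x - e^(-x)
Initial interval: [-0.15, 1.22]

Iteration 1:
  c_1 = (-0.150000 + 1.220000)/2 = 0.535000
  f(c_1) = f(0.535000) = -0.050669
  f(a) × f(c) ≥ 0, new interval: [0.535000, 1.220000]
Iteration 2:
  c_2 = (0.535000 + 1.220000)/2 = 0.877500
  f(c_2) = f(0.877500) = 0.461679
  f(a) × f(c) < 0, new interval: [0.535000, 0.877500]

After 2 iteration(s), the approximation is c_2 = 0.877500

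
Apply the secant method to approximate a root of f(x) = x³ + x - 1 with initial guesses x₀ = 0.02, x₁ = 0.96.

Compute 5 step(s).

f(x) = x³ + x - 1
x₀ = 0.02, x₁ = 0.96

Secant formula: x_{n+1} = x_n - f(x_n)(x_n - x_{n-1})/(f(x_n) - f(x_{n-1}))

Iteration 1:
  f(0.020000) = -0.979992
  f(0.960000) = 0.844736
  x_2 = 0.960000 - 0.844736×(0.960000 - 0.020000)/(0.844736 - (-0.979992))
       = 0.524838
Iteration 2:
  f(0.960000) = 0.844736
  f(0.524838) = -0.330592
  x_3 = 0.524838 - (-0.330592)×(0.524838 - 0.960000)/(-0.330592 - 0.844736)
       = 0.647239
Iteration 3:
  f(0.524838) = -0.330592
  f(0.647239) = -0.081621
  x_4 = 0.647239 - (-0.081621)×(0.647239 - 0.524838)/(-0.081621 - (-0.330592))
       = 0.687366
Iteration 4:
  f(0.647239) = -0.081621
  f(0.687366) = 0.012127
  x_5 = 0.687366 - 0.012127×(0.687366 - 0.647239)/(0.012127 - (-0.081621))
       = 0.682175
Iteration 5:
  f(0.687366) = 0.012127
  f(0.682175) = -0.000366
  x_6 = 0.682175 - (-0.000366)×(0.682175 - 0.687366)/(-0.000366 - 0.012127)
       = 0.682327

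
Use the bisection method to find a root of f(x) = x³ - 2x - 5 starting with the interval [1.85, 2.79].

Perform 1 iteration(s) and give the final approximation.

f(x) = x³ - 2x - 5
Initial interval: [1.85, 2.79]

Iteration 1:
  c_1 = (1.850000 + 2.790000)/2 = 2.320000
  f(c_1) = f(2.320000) = 2.847168
  f(a) × f(c) < 0, new interval: [1.850000, 2.320000]

After 1 iteration(s), the approximation is c_1 = 2.320000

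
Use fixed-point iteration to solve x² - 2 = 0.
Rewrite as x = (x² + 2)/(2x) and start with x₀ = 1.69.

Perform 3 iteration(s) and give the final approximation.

Equation: x² - 2 = 0
Fixed-point form: x = (x² + 2)/(2x)
x₀ = 1.69

x_1 = g(1.690000) = 1.436716
x_2 = g(1.436716) = 1.414390
x_3 = g(1.414390) = 1.414214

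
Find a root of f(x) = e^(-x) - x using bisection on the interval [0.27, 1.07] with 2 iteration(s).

f(x) = e^(-x) - x
Initial interval: [0.27, 1.07]

Iteration 1:
  c_1 = (0.270000 + 1.070000)/2 = 0.670000
  f(c_1) = f(0.670000) = -0.158291
  f(a) × f(c) < 0, new interval: [0.270000, 0.670000]
Iteration 2:
  c_2 = (0.270000 + 0.670000)/2 = 0.470000
  f(c_2) = f(0.470000) = 0.155002
  f(a) × f(c) ≥ 0, new interval: [0.470000, 0.670000]

After 2 iteration(s), the approximation is c_2 = 0.470000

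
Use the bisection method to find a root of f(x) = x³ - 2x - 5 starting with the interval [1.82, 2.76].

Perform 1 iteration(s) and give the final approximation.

f(x) = x³ - 2x - 5
Initial interval: [1.82, 2.76]

Iteration 1:
  c_1 = (1.820000 + 2.760000)/2 = 2.290000
  f(c_1) = f(2.290000) = 2.428989
  f(a) × f(c) < 0, new interval: [1.820000, 2.290000]

After 1 iteration(s), the approximation is c_1 = 2.290000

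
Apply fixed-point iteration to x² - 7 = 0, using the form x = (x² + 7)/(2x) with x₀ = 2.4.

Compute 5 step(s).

Equation: x² - 7 = 0
Fixed-point form: x = (x² + 7)/(2x)
x₀ = 2.4

x_1 = g(2.400000) = 2.658333
x_2 = g(2.658333) = 2.645781
x_3 = g(2.645781) = 2.645751
x_4 = g(2.645751) = 2.645751
x_5 = g(2.645751) = 2.645751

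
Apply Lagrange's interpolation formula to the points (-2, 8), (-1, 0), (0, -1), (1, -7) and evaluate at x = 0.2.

Lagrange interpolation formula:
P(x) = Σ yᵢ × Lᵢ(x)
where Lᵢ(x) = Π_{j≠i} (x - xⱼ)/(xᵢ - xⱼ)

L_0(0.2) = (0.2 - (-1))/(-2 - (-1)) × (0.2 - 0)/(-2 - 0) × (0.2 - 1)/(-2 - 1) = 0.032000
L_1(0.2) = (0.2 - (-2))/(-1 - (-2)) × (0.2 - 0)/(-1 - 0) × (0.2 - 1)/(-1 - 1) = -0.176000
L_2(0.2) = (0.2 - (-2))/(0 - (-2)) × (0.2 - (-1))/(0 - (-1)) × (0.2 - 1)/(0 - 1) = 1.056000
L_3(0.2) = (0.2 - (-2))/(1 - (-2)) × (0.2 - (-1))/(1 - (-1)) × (0.2 - 0)/(1 - 0) = 0.088000

P(0.2) = 8×L_0(0.2) + 0×L_1(0.2) + (-1)×L_2(0.2) + (-7)×L_3(0.2)
P(0.2) = -1.416000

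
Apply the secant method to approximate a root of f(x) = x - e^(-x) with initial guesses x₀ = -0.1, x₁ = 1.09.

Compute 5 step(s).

f(x) = x - e^(-x)
x₀ = -0.1, x₁ = 1.09

Secant formula: x_{n+1} = x_n - f(x_n)(x_n - x_{n-1})/(f(x_n) - f(x_{n-1}))

Iteration 1:
  f(-0.100000) = -1.205171
  f(1.090000) = 0.753784
  x_2 = 1.090000 - 0.753784×(1.090000 - (-0.100000))/(0.753784 - (-1.205171))
       = 0.632101
Iteration 2:
  f(1.090000) = 0.753784
  f(0.632101) = 0.100628
  x_3 = 0.632101 - 0.100628×(0.632101 - 1.090000)/(0.100628 - 0.753784)
       = 0.561556
Iteration 3:
  f(0.632101) = 0.100628
  f(0.561556) = -0.008765
  x_4 = 0.561556 - (-0.008765)×(0.561556 - 0.632101)/(-0.008765 - 0.100628)
       = 0.567208
Iteration 4:
  f(0.561556) = -0.008765
  f(0.567208) = 0.000102
  x_5 = 0.567208 - 0.000102×(0.567208 - 0.561556)/(0.000102 - (-0.008765))
       = 0.567143
Iteration 5:
  f(0.567208) = 0.000102
  f(0.567143) = 0.000000
  x_6 = 0.567143 - 0.000000×(0.567143 - 0.567208)/(0.000000 - 0.000102)
       = 0.567143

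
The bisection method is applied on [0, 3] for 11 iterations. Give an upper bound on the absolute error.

Bisection error bound: |error| ≤ (b-a)/2^n
|error| ≤ (3 - 0)/2^11 = 3/2^11
|error| ≤ 0.0014648438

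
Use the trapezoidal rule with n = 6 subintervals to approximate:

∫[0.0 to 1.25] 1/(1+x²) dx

f(x) = 1/(1+x²)
a = 0.0, b = 1.25, n = 6
h = (b - a)/n = 0.208333

Trapezoidal rule: (h/2)[f(x₀) + 2f(x₁) + 2f(x₂) + ... + f(xₙ)]

x_0 = 0.0000, f(x_0) = 1.000000, coefficient = 1
x_1 = 0.2083, f(x_1) = 0.958403, coefficient = 2
x_2 = 0.4167, f(x_2) = 0.852071, coefficient = 2
x_3 = 0.6250, f(x_3) = 0.719101, coefficient = 2
x_4 = 0.8333, f(x_4) = 0.590164, coefficient = 2
x_5 = 1.0417, f(x_5) = 0.479600, coefficient = 2
x_6 = 1.2500, f(x_6) = 0.390244, coefficient = 1

I ≈ (0.208333/2) × 8.588922 = 0.894679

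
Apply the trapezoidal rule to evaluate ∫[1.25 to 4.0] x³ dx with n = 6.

f(x) = x³
a = 1.25, b = 4.0, n = 6
h = (b - a)/n = 0.458333

Trapezoidal rule: (h/2)[f(x₀) + 2f(x₁) + 2f(x₂) + ... + f(xₙ)]

x_0 = 1.2500, f(x_0) = 1.953125, coefficient = 1
x_1 = 1.7083, f(x_1) = 4.985605, coefficient = 2
x_2 = 2.1667, f(x_2) = 10.171296, coefficient = 2
x_3 = 2.6250, f(x_3) = 18.087891, coefficient = 2
x_4 = 3.0833, f(x_4) = 29.313079, coefficient = 2
x_5 = 3.5417, f(x_5) = 44.424552, coefficient = 2
x_6 = 4.0000, f(x_6) = 64.000000, coefficient = 1

I ≈ (0.458333/2) × 279.917969 = 64.147868
Exact value: 63.389648
Error: 0.758219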